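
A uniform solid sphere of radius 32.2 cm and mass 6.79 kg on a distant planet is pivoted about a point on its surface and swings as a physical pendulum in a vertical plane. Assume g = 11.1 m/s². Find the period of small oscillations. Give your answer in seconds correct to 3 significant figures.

1.27 s

I_cm = (2/5)mr² = 0.2816 kg·m². The pivot is at distance d = 0.322 m from the centre of mass.
By the parallel-axis theorem, I = I_cm + md² = 0.2816 + 0.7040 = 0.9856 kg·m².
T = 2π√(I/(mgd)) = 2π√(0.9856/(6.79 × 11.1 × 0.322)) = 1.27 s.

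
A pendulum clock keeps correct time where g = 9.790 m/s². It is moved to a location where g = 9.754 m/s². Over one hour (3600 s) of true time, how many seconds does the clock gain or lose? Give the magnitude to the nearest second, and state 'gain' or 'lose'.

The clock's period scales as T ∝ 1/√g, so T'/T = √(9.790/9.754) = 1.00184.
In 3600 s of true time the clock registers 3600/1.00184 = 3593.4 s, so it loses 7 s.

lose 7 s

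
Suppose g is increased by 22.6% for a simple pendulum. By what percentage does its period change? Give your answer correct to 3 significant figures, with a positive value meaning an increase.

T ∝ 1/√g, so T'/T = 1/√(1.226) = 0.9031.
Percentage change in T = (0.9031 − 1) × 100% = -9.69%.

-9.69%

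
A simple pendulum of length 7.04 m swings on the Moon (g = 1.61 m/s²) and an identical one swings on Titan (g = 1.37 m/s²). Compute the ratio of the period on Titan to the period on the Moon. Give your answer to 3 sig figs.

1.08

T ∝ 1/√g, so T₂/T₁ = √(g₁/g₂) = √(1.61/1.37) = 1.08.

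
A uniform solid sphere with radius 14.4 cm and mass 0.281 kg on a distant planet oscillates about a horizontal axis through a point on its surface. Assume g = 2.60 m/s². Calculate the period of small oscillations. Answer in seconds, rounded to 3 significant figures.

I_cm = (2/5)mr² = 0.002331 kg·m². The pivot is at distance d = 0.144 m from the centre of mass.
By the parallel-axis theorem, I = I_cm + md² = 0.002331 + 0.005827 = 0.008158 kg·m².
T = 2π√(I/(mgd)) = 2π√(0.008158/(0.281 × 2.60 × 0.144)) = 1.75 s.

1.75 s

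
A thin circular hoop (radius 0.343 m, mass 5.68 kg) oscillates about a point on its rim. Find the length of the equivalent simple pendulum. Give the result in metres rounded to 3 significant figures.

0.686 m

The equivalent simple-pendulum length is L_eq = I/(md), where I is about the pivot and d = 0.3430 m.
I_cm = mR² = 0.6682 kg·m², so I = I_cm + md² = 0.6682 + 0.6682 = 1.336 kg·m².
L_eq = 1.336/(5.68 × 0.3430) = 0.686 m.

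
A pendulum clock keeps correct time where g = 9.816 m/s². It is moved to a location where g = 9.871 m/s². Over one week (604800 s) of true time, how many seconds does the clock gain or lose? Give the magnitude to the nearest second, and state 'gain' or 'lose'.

gain 1692 s

The clock's period scales as T ∝ 1/√g, so T'/T = √(9.816/9.871) = 0.997210.
In 604800 s of true time the clock registers 604800/0.997210 = 606492.0 s, so it gains 1692 s.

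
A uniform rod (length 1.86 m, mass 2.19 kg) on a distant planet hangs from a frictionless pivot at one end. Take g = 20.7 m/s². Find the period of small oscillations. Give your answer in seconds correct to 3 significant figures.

1.54 s

For a physical pendulum T = 2π√(I/(mgd)), with d = 0.9300 m from pivot to centre of mass.
I_cm = mL²/12 = 2.19 × 1.86²/12 = 0.6314 kg·m²; I = I_cm + md² = 0.6314 + 2.19 × 0.9300² = 2.526 kg·m².
T = 2π√(2.526/(2.19 × 20.7 × 0.9300)) = 1.54 s.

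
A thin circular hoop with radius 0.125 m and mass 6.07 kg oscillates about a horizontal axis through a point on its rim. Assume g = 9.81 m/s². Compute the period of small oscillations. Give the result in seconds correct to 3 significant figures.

1.00 s

I_cm = mr² = 0.09484 kg·m². The pivot is at distance d = 0.125 m from the centre of mass.
By the parallel-axis theorem, I = I_cm + md² = 0.09484 + 0.09484 = 0.1897 kg·m².
T = 2π√(I/(mgd)) = 2π√(0.1897/(6.07 × 9.81 × 0.125)) = 1.00 s.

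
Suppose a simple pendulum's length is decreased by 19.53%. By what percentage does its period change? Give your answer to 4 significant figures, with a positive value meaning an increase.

-10.29%

T ∝ √L, so T'/T = √(0.80470) = 0.89705.
Percentage change in T = (0.89705 − 1) × 100% = -10.29%.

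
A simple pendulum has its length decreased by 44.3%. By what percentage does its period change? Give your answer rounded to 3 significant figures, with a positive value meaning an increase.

T ∝ √L, so T'/T = √(0.5570) = 0.7463.
Percentage change in T = (0.7463 − 1) × 100% = -25.4%.

-25.4%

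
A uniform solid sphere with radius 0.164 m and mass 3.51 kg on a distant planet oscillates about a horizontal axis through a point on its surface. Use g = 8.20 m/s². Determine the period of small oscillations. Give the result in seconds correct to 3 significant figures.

1.05 s

I_cm = (2/5)mr² = 0.03776 kg·m². The pivot is at distance d = 0.164 m from the centre of mass.
By the parallel-axis theorem, I = I_cm + md² = 0.03776 + 0.09440 = 0.1322 kg·m².
T = 2π√(I/(mgd)) = 2π√(0.1322/(3.51 × 8.20 × 0.164)) = 1.05 s.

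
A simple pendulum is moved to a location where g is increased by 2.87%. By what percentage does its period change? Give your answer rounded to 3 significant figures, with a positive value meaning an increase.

-1.40%

T ∝ 1/√g, so T'/T = 1/√(1.029) = 0.9860.
Percentage change in T = (0.9860 − 1) × 100% = -1.40%.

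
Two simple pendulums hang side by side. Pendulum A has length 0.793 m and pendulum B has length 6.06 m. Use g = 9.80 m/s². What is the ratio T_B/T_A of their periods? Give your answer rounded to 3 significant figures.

T ∝ √L, so T_B/T_A = √(L_B/L_A) = √(6.06/0.793) = 2.76.

2.76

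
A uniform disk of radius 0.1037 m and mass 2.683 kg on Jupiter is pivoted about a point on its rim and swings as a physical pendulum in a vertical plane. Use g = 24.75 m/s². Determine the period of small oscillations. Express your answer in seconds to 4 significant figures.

0.4981 s

I_cm = ½mr² = 0.014426 kg·m². The pivot is at distance d = 0.1037 m from the centre of mass.
By the parallel-axis theorem, I = I_cm + md² = 0.014426 + 0.028852 = 0.043278 kg·m².
T = 2π√(I/(mgd)) = 2π√(0.043278/(2.683 × 24.75 × 0.1037)) = 0.4981 s.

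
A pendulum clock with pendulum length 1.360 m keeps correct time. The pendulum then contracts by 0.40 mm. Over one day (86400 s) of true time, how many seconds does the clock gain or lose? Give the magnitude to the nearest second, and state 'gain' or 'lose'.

T ∝ √L, so T'/T = √(1.35960/1.360) = 0.999853.
In 86400 s of true time the clock registers 86400/0.999853 = 86412.7 s, so it gains 13 s.

gain 13 s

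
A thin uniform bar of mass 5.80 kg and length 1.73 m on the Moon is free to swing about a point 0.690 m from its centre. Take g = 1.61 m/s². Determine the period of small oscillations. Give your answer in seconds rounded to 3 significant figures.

For a physical pendulum T = 2π√(I/(mgd)), with d = 0.6900 m from pivot to centre of mass.
I_cm = mL²/12 = 5.80 × 1.73²/12 = 1.447 kg·m²; I = I_cm + md² = 1.447 + 5.80 × 0.6900² = 4.208 kg·m².
T = 2π√(4.208/(5.80 × 1.61 × 0.6900)) = 5.08 s.

5.08 s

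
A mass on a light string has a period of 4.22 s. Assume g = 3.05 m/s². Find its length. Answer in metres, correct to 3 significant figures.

From T = 2π√(L/g), L = gT²/(4π²) = 3.05 × 4.220²/(4π²) = 1.38 m.

1.38 m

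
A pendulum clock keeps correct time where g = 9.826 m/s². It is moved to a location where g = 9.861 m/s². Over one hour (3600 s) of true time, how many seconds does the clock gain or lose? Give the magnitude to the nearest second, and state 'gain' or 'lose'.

The clock's period scales as T ∝ 1/√g, so T'/T = √(9.826/9.861) = 0.998224.
In 3600 s of true time the clock registers 3600/0.998224 = 3606.4 s, so it gains 6 s.

gain 6 s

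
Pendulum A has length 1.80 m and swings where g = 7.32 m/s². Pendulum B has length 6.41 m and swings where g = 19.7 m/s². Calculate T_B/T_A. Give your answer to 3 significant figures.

T = 2π√(L/g), so T_B/T_A = √((L_B/g_B)/(L_A/g_A)) = √((6.41/19.7)/(1.80/7.32)) = 1.15.

1.15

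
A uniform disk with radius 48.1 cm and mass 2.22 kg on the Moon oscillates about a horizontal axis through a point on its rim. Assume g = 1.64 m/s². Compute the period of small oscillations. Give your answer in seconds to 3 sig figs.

I_cm = ½mr² = 0.2568 kg·m². The pivot is at distance d = 0.481 m from the centre of mass.
By the parallel-axis theorem, I = I_cm + md² = 0.2568 + 0.5136 = 0.7704 kg·m².
T = 2π√(I/(mgd)) = 2π√(0.7704/(2.22 × 1.64 × 0.481)) = 4.17 s.

4.17 s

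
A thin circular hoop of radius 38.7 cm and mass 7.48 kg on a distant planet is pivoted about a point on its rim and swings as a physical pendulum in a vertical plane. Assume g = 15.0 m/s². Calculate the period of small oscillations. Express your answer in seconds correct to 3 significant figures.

1.43 s

I_cm = mr² = 1.120 kg·m². The pivot is at distance d = 0.387 m from the centre of mass.
By the parallel-axis theorem, I = I_cm + md² = 1.120 + 1.120 = 2.241 kg·m².
T = 2π√(I/(mgd)) = 2π√(2.241/(7.48 × 15.0 × 0.387)) = 1.43 s.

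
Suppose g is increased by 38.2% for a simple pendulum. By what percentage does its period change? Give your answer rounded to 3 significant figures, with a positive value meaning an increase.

T ∝ 1/√g, so T'/T = 1/√(1.382) = 0.8506.
Percentage change in T = (0.8506 − 1) × 100% = -14.9%.

-14.9%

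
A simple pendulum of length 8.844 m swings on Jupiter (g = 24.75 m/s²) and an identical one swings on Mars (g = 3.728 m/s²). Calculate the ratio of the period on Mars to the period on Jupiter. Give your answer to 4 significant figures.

2.577

T ∝ 1/√g, so T₂/T₁ = √(g₁/g₂) = √(24.75/3.728) = 2.577.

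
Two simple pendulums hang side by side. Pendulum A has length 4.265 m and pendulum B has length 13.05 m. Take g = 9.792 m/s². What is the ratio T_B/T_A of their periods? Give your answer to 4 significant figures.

T ∝ √L, so T_B/T_A = √(L_B/L_A) = √(13.05/4.265) = 1.749.

1.749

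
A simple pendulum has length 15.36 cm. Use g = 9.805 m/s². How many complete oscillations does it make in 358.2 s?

455

T = 2π√(L/g) = 2π√(0.1536/9.805) = 0.78641 s.
Number of complete oscillations = ⌊358.2/0.78641⌋ = ⌊455.48⌋ = 455.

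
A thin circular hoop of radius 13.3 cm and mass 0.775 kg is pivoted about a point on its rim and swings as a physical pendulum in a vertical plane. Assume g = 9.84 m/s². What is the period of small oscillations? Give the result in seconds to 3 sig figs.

1.03 s

I_cm = mr² = 0.01371 kg·m². The pivot is at distance d = 0.133 m from the centre of mass.
By the parallel-axis theorem, I = I_cm + md² = 0.01371 + 0.01371 = 0.02742 kg·m².
T = 2π√(I/(mgd)) = 2π√(0.02742/(0.775 × 9.84 × 0.133)) = 1.03 s.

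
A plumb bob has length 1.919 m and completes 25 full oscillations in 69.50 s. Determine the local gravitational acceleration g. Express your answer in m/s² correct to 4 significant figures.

T = 69.50/25 = 2.7800 s.
From T = 2π√(L/g), g = 4π²L/T² = 4π² × 1.919/2.7800² = 9.803 m/s².

9.803 m/s²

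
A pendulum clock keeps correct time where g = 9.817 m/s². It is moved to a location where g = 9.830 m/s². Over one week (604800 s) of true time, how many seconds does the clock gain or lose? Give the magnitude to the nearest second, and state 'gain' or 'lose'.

gain 400 s

The clock's period scales as T ∝ 1/√g, so T'/T = √(9.817/9.830) = 0.999339.
In 604800 s of true time the clock registers 604800/0.999339 = 605200.3 s, so it gains 400 s.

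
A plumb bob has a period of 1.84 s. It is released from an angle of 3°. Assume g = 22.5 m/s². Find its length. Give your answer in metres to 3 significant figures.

From T = 2π√(L/g), L = gT²/(4π²) = 22.5 × 1.840²/(4π²) = 1.93 m.

1.93 m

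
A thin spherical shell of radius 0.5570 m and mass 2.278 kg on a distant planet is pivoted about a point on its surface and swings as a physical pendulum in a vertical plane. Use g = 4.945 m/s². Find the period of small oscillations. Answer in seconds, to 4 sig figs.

2.722 s

I_cm = (2/3)mr² = 0.47116 kg·m². The pivot is at distance d = 0.5570 m from the centre of mass.
By the parallel-axis theorem, I = I_cm + md² = 0.47116 + 0.70675 = 1.1779 kg·m².
T = 2π√(I/(mgd)) = 2π√(1.1779/(2.278 × 4.945 × 0.5570)) = 2.722 s.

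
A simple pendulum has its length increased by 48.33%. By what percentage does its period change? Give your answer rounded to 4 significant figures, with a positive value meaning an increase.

21.79%

T ∝ √L, so T'/T = √(1.4833) = 1.2179.
Percentage change in T = (1.2179 − 1) × 100% = 21.79%.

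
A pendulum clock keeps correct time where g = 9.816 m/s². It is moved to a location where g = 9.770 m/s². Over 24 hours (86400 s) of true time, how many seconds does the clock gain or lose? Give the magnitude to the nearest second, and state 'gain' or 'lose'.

lose 203 s

The clock's period scales as T ∝ 1/√g, so T'/T = √(9.816/9.770) = 1.00235.
In 86400 s of true time the clock registers 86400/1.00235 = 86197.3 s, so it loses 203 s.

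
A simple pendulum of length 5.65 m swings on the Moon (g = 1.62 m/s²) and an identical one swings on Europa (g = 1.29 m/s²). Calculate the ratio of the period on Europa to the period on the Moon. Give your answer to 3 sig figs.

T ∝ 1/√g, so T₂/T₁ = √(g₁/g₂) = √(1.62/1.29) = 1.12.

1.12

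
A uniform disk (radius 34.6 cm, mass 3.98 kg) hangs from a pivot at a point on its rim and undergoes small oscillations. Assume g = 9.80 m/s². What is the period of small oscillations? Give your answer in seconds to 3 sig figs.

1.45 s

I_cm = ½mr² = 0.2382 kg·m². The pivot is at distance d = 0.346 m from the centre of mass.
By the parallel-axis theorem, I = I_cm + md² = 0.2382 + 0.4765 = 0.7147 kg·m².
T = 2π√(I/(mgd)) = 2π√(0.7147/(3.98 × 9.80 × 0.346)) = 1.45 s.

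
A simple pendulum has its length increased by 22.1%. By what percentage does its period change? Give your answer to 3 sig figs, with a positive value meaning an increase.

10.5%

T ∝ √L, so T'/T = √(1.221) = 1.105.
Percentage change in T = (1.105 − 1) × 100% = 10.5%.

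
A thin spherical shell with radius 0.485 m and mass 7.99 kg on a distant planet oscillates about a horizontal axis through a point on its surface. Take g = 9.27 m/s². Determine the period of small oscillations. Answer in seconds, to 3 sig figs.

I_cm = (2/3)mr² = 1.253 kg·m². The pivot is at distance d = 0.485 m from the centre of mass.
By the parallel-axis theorem, I = I_cm + md² = 1.253 + 1.879 = 3.132 kg·m².
T = 2π√(I/(mgd)) = 2π√(3.132/(7.99 × 9.27 × 0.485)) = 1.86 s.

1.86 s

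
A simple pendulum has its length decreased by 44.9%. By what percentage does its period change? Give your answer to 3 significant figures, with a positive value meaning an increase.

T ∝ √L, so T'/T = √(0.5510) = 0.7423.
Percentage change in T = (0.7423 − 1) × 100% = -25.8%.

-25.8%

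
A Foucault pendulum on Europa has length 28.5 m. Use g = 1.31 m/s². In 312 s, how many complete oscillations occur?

10

T = 2π√(L/g) = 2π√(28.5/1.31) = 29.31 s.
Number of complete oscillations = ⌊312/29.31⌋ = ⌊10.65⌋ = 10.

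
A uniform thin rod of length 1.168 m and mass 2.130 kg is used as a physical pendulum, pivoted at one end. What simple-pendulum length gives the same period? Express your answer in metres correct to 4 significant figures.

The equivalent simple-pendulum length is L_eq = I/(md), where I is about the pivot and d = 0.58400 m.
I_cm = (1/12)mL² = 0.24215 kg·m², so I = I_cm + md² = 0.24215 + 0.72645 = 0.96860 kg·m².
L_eq = 0.96860/(2.130 × 0.58400) = 0.7787 m.

0.7787 m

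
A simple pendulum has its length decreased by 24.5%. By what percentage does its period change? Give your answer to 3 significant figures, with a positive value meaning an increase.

T ∝ √L, so T'/T = √(0.7550) = 0.8689.
Percentage change in T = (0.8689 − 1) × 100% = -13.1%.

-13.1%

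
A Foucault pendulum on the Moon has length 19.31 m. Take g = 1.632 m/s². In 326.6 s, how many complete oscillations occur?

15

T = 2π√(L/g) = 2π√(19.31/1.632) = 21.613 s.
Number of complete oscillations = ⌊326.6/21.613⌋ = ⌊15.111⌋ = 15.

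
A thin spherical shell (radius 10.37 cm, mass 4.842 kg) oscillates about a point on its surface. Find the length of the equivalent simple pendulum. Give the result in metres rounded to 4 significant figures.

The equivalent simple-pendulum length is L_eq = I/(md), where I is about the pivot and d = 0.10370 m.
I_cm = (2/3)mR² = 0.034713 kg·m², so I = I_cm + md² = 0.034713 + 0.052069 = 0.086782 kg·m².
L_eq = 0.086782/(4.842 × 0.10370) = 0.1728 m.

0.1728 m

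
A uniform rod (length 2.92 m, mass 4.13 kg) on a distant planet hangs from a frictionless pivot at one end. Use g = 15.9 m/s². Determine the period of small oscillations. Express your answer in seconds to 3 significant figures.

2.20 s

For a physical pendulum T = 2π√(I/(mgd)), with d = 1.460 m from pivot to centre of mass.
I_cm = mL²/12 = 4.13 × 2.92²/12 = 2.935 kg·m²; I = I_cm + md² = 2.935 + 4.13 × 1.460² = 11.74 kg·m².
T = 2π√(11.74/(4.13 × 15.9 × 1.460)) = 2.20 s.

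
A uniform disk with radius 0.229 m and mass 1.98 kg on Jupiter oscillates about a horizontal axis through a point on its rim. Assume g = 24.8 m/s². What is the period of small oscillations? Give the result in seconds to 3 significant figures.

I_cm = ½mr² = 0.05192 kg·m². The pivot is at distance d = 0.229 m from the centre of mass.
By the parallel-axis theorem, I = I_cm + md² = 0.05192 + 0.1038 = 0.1557 kg·m².
T = 2π√(I/(mgd)) = 2π√(0.1557/(1.98 × 24.8 × 0.229)) = 0.739 s.

0.739 s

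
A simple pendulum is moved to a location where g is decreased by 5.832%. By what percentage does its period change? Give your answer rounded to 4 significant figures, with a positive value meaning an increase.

3.050%

T ∝ 1/√g, so T'/T = 1/√(0.94168) = 1.0305.
Percentage change in T = (1.0305 − 1) × 100% = 3.050%.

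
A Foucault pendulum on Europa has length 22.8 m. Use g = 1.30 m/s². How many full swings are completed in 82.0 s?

3

T = 2π√(L/g) = 2π√(22.8/1.30) = 26.31 s.
Number of complete oscillations = ⌊82.0/26.31⌋ = ⌊3.116⌋ = 3.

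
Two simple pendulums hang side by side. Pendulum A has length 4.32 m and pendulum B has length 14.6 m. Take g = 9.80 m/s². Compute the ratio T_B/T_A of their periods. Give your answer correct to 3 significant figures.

T ∝ √L, so T_B/T_A = √(L_B/L_A) = √(14.6/4.32) = 1.84.

1.84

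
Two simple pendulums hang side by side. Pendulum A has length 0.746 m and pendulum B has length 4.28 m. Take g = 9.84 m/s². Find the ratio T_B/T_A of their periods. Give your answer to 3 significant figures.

T ∝ √L, so T_B/T_A = √(L_B/L_A) = √(4.28/0.746) = 2.40.

2.40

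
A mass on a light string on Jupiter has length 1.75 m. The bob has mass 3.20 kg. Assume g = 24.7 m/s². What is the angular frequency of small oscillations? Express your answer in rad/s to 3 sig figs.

3.76 rad/s

ω = √(g/L) = √(24.7/1.75) = 3.76 rad/s.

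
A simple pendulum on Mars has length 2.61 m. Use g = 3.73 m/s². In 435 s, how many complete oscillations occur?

82

T = 2π√(L/g) = 2π√(2.61/3.73) = 5.256 s.
Number of complete oscillations = ⌊435/5.256⌋ = ⌊82.76⌋ = 82.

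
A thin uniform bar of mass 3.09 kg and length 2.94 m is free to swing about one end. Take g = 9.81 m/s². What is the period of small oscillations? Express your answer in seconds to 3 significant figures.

For a physical pendulum T = 2π√(I/(mgd)), with d = 1.470 m from pivot to centre of mass.
I_cm = mL²/12 = 3.09 × 2.94²/12 = 2.226 kg·m²; I = I_cm + md² = 2.226 + 3.09 × 1.470² = 8.903 kg·m².
T = 2π√(8.903/(3.09 × 9.81 × 1.470)) = 2.81 s.

2.81 s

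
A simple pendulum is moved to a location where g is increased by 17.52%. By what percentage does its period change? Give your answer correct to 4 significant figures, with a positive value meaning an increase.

-7.755%

T ∝ 1/√g, so T'/T = 1/√(1.1752) = 0.92245.
Percentage change in T = (0.92245 − 1) × 100% = -7.755%.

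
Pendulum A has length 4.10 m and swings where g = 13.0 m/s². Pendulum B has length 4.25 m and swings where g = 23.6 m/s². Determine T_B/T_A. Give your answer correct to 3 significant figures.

T = 2π√(L/g), so T_B/T_A = √((L_B/g_B)/(L_A/g_A)) = √((4.25/23.6)/(4.10/13.0)) = 0.756.

0.756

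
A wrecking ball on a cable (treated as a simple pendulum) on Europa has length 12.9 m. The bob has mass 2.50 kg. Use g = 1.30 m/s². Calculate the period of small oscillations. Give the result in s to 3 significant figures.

T = 2π√(L/g) = 2π√(12.9/1.30) = 2π × 3.150 = 19.8 s.

19.8 s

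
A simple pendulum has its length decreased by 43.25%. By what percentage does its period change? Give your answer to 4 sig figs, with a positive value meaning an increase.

-24.67%

T ∝ √L, so T'/T = √(0.56750) = 0.75333.
Percentage change in T = (0.75333 − 1) × 100% = -24.67%.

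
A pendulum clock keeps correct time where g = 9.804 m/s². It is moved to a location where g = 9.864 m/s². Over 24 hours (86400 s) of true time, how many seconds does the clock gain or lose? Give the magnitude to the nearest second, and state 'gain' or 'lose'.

The clock's period scales as T ∝ 1/√g, so T'/T = √(9.804/9.864) = 0.996954.
In 86400 s of true time the clock registers 86400/0.996954 = 86664.0 s, so it gains 264 s.

gain 264 s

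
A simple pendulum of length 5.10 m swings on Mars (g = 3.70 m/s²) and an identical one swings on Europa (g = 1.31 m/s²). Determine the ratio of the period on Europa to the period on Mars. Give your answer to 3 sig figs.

1.68

T ∝ 1/√g, so T₂/T₁ = √(g₁/g₂) = √(3.70/1.31) = 1.68.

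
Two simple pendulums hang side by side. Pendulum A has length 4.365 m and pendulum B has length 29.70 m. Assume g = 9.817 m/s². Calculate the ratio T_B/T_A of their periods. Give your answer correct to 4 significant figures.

2.608

T ∝ √L, so T_B/T_A = √(L_B/L_A) = √(29.70/4.365) = 2.608.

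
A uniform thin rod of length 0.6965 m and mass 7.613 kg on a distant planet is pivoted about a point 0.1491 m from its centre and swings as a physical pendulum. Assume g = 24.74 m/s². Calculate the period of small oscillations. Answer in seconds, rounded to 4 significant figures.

0.8189 s

For a physical pendulum T = 2π√(I/(mgd)), with d = 0.14910 m from pivot to centre of mass.
I_cm = mL²/12 = 7.613 × 0.6965²/12 = 0.30776 kg·m²; I = I_cm + md² = 0.30776 + 7.613 × 0.14910² = 0.47701 kg·m².
T = 2π√(0.47701/(7.613 × 24.74 × 0.14910)) = 0.8189 s.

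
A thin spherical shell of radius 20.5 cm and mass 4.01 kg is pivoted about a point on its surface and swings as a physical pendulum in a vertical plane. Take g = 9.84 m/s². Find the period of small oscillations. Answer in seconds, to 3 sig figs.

1.17 s

I_cm = (2/3)mr² = 0.1123 kg·m². The pivot is at distance d = 0.205 m from the centre of mass.
By the parallel-axis theorem, I = I_cm + md² = 0.1123 + 0.1685 = 0.2809 kg·m².
T = 2π√(I/(mgd)) = 2π√(0.2809/(4.01 × 9.84 × 0.205)) = 1.17 s.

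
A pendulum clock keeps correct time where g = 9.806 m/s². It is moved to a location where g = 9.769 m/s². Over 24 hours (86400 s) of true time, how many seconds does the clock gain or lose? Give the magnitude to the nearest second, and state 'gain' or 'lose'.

lose 163 s

The clock's period scales as T ∝ 1/√g, so T'/T = √(9.806/9.769) = 1.00189.
In 86400 s of true time the clock registers 86400/1.00189 = 86236.8 s, so it loses 163 s.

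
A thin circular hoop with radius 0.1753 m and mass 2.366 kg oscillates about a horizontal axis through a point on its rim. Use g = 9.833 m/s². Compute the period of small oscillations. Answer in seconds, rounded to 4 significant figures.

1.186 s

I_cm = mr² = 0.072707 kg·m². The pivot is at distance d = 0.1753 m from the centre of mass.
By the parallel-axis theorem, I = I_cm + md² = 0.072707 + 0.072707 = 0.14541 kg·m².
T = 2π√(I/(mgd)) = 2π√(0.14541/(2.366 × 9.833 × 0.1753)) = 1.186 s.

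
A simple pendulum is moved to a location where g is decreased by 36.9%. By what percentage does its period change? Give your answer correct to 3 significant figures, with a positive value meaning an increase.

25.9%

T ∝ 1/√g, so T'/T = 1/√(0.6310) = 1.259.
Percentage change in T = (1.259 − 1) × 100% = 25.9%.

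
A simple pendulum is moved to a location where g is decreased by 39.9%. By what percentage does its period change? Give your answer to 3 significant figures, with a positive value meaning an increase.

29.0%

T ∝ 1/√g, so T'/T = 1/√(0.6010) = 1.290.
Percentage change in T = (1.290 − 1) × 100% = 29.0%.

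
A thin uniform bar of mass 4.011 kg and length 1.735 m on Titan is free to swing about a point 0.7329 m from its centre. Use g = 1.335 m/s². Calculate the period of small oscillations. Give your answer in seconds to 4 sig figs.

For a physical pendulum T = 2π√(I/(mgd)), with d = 0.73290 m from pivot to centre of mass.
I_cm = mL²/12 = 4.011 × 1.735²/12 = 1.0062 kg·m²; I = I_cm + md² = 1.0062 + 4.011 × 0.73290² = 3.1606 kg·m².
T = 2π√(3.1606/(4.011 × 1.335 × 0.73290)) = 5.639 s.

5.639 s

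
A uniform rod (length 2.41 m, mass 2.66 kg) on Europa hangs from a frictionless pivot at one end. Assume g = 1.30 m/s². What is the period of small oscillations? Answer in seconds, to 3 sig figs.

For a physical pendulum T = 2π√(I/(mgd)), with d = 1.205 m from pivot to centre of mass.
I_cm = mL²/12 = 2.66 × 2.41²/12 = 1.287 kg·m²; I = I_cm + md² = 1.287 + 2.66 × 1.205² = 5.150 kg·m².
T = 2π√(5.150/(2.66 × 1.30 × 1.205)) = 6.99 s.

6.99 s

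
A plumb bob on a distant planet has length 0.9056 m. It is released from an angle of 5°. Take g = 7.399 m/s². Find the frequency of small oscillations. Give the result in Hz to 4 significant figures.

0.4549 Hz

T = 2π√(L/g) = 2π√(0.9056/7.399) = 2.1982 s, so f = 1/T = 0.4549 Hz.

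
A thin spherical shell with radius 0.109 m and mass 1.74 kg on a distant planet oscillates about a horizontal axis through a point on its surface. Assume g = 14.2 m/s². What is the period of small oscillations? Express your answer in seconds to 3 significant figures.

0.711 s

I_cm = (2/3)mr² = 0.01378 kg·m². The pivot is at distance d = 0.109 m from the centre of mass.
By the parallel-axis theorem, I = I_cm + md² = 0.01378 + 0.02067 = 0.03445 kg·m².
T = 2π√(I/(mgd)) = 2π√(0.03445/(1.74 × 14.2 × 0.109)) = 0.711 s.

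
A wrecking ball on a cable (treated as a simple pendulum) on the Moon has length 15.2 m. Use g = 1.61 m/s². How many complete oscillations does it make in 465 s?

24

T = 2π√(L/g) = 2π√(15.2/1.61) = 19.31 s.
Number of complete oscillations = ⌊465/19.31⌋ = ⌊24.09⌋ = 24.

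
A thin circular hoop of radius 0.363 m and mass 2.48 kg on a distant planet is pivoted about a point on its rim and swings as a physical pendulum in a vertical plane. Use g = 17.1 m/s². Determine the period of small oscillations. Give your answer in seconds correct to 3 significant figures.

I_cm = mr² = 0.3268 kg·m². The pivot is at distance d = 0.363 m from the centre of mass.
By the parallel-axis theorem, I = I_cm + md² = 0.3268 + 0.3268 = 0.6536 kg·m².
T = 2π√(I/(mgd)) = 2π√(0.6536/(2.48 × 17.1 × 0.363)) = 1.29 s.

1.29 s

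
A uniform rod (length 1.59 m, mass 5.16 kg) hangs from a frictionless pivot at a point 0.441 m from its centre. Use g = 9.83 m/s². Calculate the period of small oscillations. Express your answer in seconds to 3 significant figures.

1.92 s

For a physical pendulum T = 2π√(I/(mgd)), with d = 0.4410 m from pivot to centre of mass.
I_cm = mL²/12 = 5.16 × 1.59²/12 = 1.087 kg·m²; I = I_cm + md² = 1.087 + 5.16 × 0.4410² = 2.091 kg·m².
T = 2π√(2.091/(5.16 × 9.83 × 0.4410)) = 1.92 s.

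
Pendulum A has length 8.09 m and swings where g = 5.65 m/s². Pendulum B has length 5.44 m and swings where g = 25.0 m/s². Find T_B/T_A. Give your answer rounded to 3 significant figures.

0.390

T = 2π√(L/g), so T_B/T_A = √((L_B/g_B)/(L_A/g_A)) = √((5.44/25.0)/(8.09/5.65)) = 0.390.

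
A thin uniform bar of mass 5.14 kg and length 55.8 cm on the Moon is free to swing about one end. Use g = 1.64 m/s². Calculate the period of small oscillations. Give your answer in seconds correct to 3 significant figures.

For a physical pendulum T = 2π√(I/(mgd)), with d = 0.2790 m from pivot to centre of mass.
I_cm = mL²/12 = 5.14 × 0.558²/12 = 0.1334 kg·m²; I = I_cm + md² = 0.1334 + 5.14 × 0.2790² = 0.5335 kg·m².
T = 2π√(0.5335/(5.14 × 1.64 × 0.2790)) = 2.99 s.

2.99 s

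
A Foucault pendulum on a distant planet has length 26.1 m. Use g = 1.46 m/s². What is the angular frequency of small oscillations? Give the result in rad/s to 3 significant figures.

ω = √(g/L) = √(1.46/26.1) = 0.237 rad/s.

0.237 rad/s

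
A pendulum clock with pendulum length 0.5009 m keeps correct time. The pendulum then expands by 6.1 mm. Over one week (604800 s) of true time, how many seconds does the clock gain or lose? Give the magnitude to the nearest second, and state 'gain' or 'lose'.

lose 3649 s

T ∝ √L, so T'/T = √(0.50700/0.5009) = 1.00607.
In 604800 s of true time the clock registers 604800/1.00607 = 601150.6 s, so it loses 3649 s.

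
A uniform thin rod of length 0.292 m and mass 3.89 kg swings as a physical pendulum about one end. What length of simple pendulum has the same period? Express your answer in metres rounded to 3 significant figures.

The equivalent simple-pendulum length is L_eq = I/(md), where I is about the pivot and d = 0.1460 m.
I_cm = (1/12)mL² = 0.02764 kg·m², so I = I_cm + md² = 0.02764 + 0.08292 = 0.1106 kg·m².
L_eq = 0.1106/(3.89 × 0.1460) = 0.195 m.

0.195 m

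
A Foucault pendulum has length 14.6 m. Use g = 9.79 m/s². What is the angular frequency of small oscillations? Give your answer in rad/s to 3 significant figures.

ω = √(g/L) = √(9.79/14.6) = 0.819 rad/s.

0.819 rad/s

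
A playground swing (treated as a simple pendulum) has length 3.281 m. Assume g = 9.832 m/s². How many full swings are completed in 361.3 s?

99

T = 2π√(L/g) = 2π√(3.281/9.832) = 3.6296 s.
Number of complete oscillations = ⌊361.3/3.6296⌋ = ⌊99.542⌋ = 99.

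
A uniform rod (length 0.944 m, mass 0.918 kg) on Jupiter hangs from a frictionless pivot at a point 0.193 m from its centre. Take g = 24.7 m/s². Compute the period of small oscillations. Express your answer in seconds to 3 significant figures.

For a physical pendulum T = 2π√(I/(mgd)), with d = 0.1930 m from pivot to centre of mass.
I_cm = mL²/12 = 0.918 × 0.944²/12 = 0.06817 kg·m²; I = I_cm + md² = 0.06817 + 0.918 × 0.1930² = 0.1024 kg·m².
T = 2π√(0.1024/(0.918 × 24.7 × 0.1930)) = 0.961 s.

0.961 s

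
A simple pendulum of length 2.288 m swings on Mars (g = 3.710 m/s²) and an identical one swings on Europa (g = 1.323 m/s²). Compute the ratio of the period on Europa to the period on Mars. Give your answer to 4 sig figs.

T ∝ 1/√g, so T₂/T₁ = √(g₁/g₂) = √(3.710/1.323) = 1.675.

1.675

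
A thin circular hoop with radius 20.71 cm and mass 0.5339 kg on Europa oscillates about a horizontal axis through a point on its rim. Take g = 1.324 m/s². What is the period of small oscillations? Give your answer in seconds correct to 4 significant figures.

I_cm = mr² = 0.022899 kg·m². The pivot is at distance d = 0.2071 m from the centre of mass.
By the parallel-axis theorem, I = I_cm + md² = 0.022899 + 0.022899 = 0.045798 kg·m².
T = 2π√(I/(mgd)) = 2π√(0.045798/(0.5339 × 1.324 × 0.2071)) = 3.514 s.

3.514 s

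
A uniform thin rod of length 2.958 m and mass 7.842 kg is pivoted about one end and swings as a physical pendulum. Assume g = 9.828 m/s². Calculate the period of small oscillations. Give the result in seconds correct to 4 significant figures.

For a physical pendulum T = 2π√(I/(mgd)), with d = 1.4790 m from pivot to centre of mass.
I_cm = mL²/12 = 7.842 × 2.958²/12 = 5.7180 kg·m²; I = I_cm + md² = 5.7180 + 7.842 × 1.4790² = 22.872 kg·m².
T = 2π√(22.872/(7.842 × 9.828 × 1.4790)) = 2.814 s.

2.814 s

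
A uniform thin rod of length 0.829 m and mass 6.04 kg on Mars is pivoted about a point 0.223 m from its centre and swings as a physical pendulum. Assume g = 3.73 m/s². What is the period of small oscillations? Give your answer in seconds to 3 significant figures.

2.25 s

For a physical pendulum T = 2π√(I/(mgd)), with d = 0.2230 m from pivot to centre of mass.
I_cm = mL²/12 = 6.04 × 0.829²/12 = 0.3459 kg·m²; I = I_cm + md² = 0.3459 + 6.04 × 0.2230² = 0.6463 kg·m².
T = 2π√(0.6463/(6.04 × 3.73 × 0.2230)) = 2.25 s.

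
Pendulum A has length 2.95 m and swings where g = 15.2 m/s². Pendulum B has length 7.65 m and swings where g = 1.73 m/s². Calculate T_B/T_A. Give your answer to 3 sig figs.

4.77

T = 2π√(L/g), so T_B/T_A = √((L_B/g_B)/(L_A/g_A)) = √((7.65/1.73)/(2.95/15.2)) = 4.77.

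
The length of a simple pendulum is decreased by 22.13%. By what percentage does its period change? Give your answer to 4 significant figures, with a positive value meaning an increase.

T ∝ √L, so T'/T = √(0.77870) = 0.88244.
Percentage change in T = (0.88244 − 1) × 100% = -11.76%.

-11.76%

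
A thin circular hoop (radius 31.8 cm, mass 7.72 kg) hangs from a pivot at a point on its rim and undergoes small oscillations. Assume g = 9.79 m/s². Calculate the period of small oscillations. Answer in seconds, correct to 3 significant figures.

1.60 s

I_cm = mr² = 0.7807 kg·m². The pivot is at distance d = 0.318 m from the centre of mass.
By the parallel-axis theorem, I = I_cm + md² = 0.7807 + 0.7807 = 1.561 kg·m².
T = 2π√(I/(mgd)) = 2π√(1.561/(7.72 × 9.79 × 0.318)) = 1.60 s.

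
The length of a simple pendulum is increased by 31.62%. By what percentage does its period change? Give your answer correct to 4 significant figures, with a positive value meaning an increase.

14.73%

T ∝ √L, so T'/T = √(1.3162) = 1.1473.
Percentage change in T = (1.1473 − 1) × 100% = 14.73%.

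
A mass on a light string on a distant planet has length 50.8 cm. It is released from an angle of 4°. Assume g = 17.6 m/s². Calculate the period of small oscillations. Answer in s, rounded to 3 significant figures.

T = 2π√(L/g) = 2π√(0.508/17.6) = 2π × 0.1699 = 1.07 s.

1.07 s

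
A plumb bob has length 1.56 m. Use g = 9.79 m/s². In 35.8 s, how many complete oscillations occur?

T = 2π√(L/g) = 2π√(1.56/9.79) = 2.508 s.
Number of complete oscillations = ⌊35.8/2.508⌋ = ⌊14.27⌋ = 14.

14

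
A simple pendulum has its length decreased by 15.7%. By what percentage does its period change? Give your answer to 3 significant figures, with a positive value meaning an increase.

-8.18%

T ∝ √L, so T'/T = √(0.8430) = 0.9182.
Percentage change in T = (0.9182 − 1) × 100% = -8.18%.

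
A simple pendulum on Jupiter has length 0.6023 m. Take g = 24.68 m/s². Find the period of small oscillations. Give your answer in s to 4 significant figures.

0.9816 s

T = 2π√(L/g) = 2π√(0.6023/24.68) = 2π × 0.15622 = 0.9816 s.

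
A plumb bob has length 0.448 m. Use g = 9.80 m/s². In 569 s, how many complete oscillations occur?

423

T = 2π√(L/g) = 2π√(0.448/9.80) = 1.343 s.
Number of complete oscillations = ⌊569/1.343⌋ = ⌊423.6⌋ = 423.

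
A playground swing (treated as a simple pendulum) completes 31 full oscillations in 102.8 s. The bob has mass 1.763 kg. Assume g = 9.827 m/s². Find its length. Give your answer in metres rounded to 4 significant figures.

2.737 m

T = 102.8/31 = 3.3161 s.
From T = 2π√(L/g), L = gT²/(4π²) = 9.827 × 3.3161²/(4π²) = 2.737 m.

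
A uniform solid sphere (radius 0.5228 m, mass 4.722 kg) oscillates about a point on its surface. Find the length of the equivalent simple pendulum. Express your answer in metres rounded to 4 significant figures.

0.7319 m

The equivalent simple-pendulum length is L_eq = I/(md), where I is about the pivot and d = 0.52280 m.
I_cm = (2/5)mR² = 0.51625 kg·m², so I = I_cm + md² = 0.51625 + 1.2906 = 1.8069 kg·m².
L_eq = 1.8069/(4.722 × 0.52280) = 0.7319 m.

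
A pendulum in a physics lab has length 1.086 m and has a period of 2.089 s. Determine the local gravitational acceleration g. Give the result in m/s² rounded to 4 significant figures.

From T = 2π√(L/g), g = 4π²L/T² = 4π² × 1.086/2.0890² = 9.825 m/s².

9.825 m/s²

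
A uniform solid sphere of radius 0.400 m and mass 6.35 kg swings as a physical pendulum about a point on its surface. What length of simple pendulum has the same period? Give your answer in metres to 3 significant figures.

0.560 m

The equivalent simple-pendulum length is L_eq = I/(md), where I is about the pivot and d = 0.4000 m.
I_cm = (2/5)mR² = 0.4064 kg·m², so I = I_cm + md² = 0.4064 + 1.016 = 1.422 kg·m².
L_eq = 1.422/(6.35 × 0.4000) = 0.560 m.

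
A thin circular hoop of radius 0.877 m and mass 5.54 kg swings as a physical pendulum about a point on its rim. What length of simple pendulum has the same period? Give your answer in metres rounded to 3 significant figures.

The equivalent simple-pendulum length is L_eq = I/(md), where I is about the pivot and d = 0.8770 m.
I_cm = mR² = 4.261 kg·m², so I = I_cm + md² = 4.261 + 4.261 = 8.522 kg·m².
L_eq = 8.522/(5.54 × 0.8770) = 1.75 m.

1.75 m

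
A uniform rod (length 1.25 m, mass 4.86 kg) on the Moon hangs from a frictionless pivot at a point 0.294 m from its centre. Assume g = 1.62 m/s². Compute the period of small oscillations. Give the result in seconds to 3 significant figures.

4.24 s

For a physical pendulum T = 2π√(I/(mgd)), with d = 0.2940 m from pivot to centre of mass.
I_cm = mL²/12 = 4.86 × 1.25²/12 = 0.6328 kg·m²; I = I_cm + md² = 0.6328 + 4.86 × 0.2940² = 1.053 kg·m².
T = 2π√(1.053/(4.86 × 1.62 × 0.2940)) = 4.24 s.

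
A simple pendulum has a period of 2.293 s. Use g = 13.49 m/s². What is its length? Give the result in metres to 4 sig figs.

From T = 2π√(L/g), L = gT²/(4π²) = 13.49 × 2.2930²/(4π²) = 1.797 m.

1.797 m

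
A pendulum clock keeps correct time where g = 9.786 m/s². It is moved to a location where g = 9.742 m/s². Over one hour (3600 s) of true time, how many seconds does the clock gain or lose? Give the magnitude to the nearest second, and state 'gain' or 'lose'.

lose 8 s

The clock's period scales as T ∝ 1/√g, so T'/T = √(9.786/9.742) = 1.00226.
In 3600 s of true time the clock registers 3600/1.00226 = 3591.9 s, so it loses 8 s.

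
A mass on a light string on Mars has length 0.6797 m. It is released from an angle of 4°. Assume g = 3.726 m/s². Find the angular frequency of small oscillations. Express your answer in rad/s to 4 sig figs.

ω = √(g/L) = √(3.726/0.6797) = 2.341 rad/s.

2.341 rad/s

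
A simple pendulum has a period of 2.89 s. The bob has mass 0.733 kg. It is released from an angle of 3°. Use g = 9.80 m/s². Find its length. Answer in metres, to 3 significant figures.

2.07 m

From T = 2π√(L/g), L = gT²/(4π²) = 9.80 × 2.890²/(4π²) = 2.07 m.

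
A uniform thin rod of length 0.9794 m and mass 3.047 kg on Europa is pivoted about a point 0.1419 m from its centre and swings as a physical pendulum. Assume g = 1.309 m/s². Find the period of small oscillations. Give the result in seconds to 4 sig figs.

For a physical pendulum T = 2π√(I/(mgd)), with d = 0.14190 m from pivot to centre of mass.
I_cm = mL²/12 = 3.047 × 0.9794²/12 = 0.24356 kg·m²; I = I_cm + md² = 0.24356 + 3.047 × 0.14190² = 0.30492 kg·m².
T = 2π√(0.30492/(3.047 × 1.309 × 0.14190)) = 4.612 s.

4.612 s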